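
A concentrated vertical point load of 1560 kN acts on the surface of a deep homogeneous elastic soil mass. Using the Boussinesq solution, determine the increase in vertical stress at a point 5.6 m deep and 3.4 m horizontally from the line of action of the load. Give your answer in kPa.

Boussinesq vertical stress below a point load on an elastic half-space:
Δσ_z = 3P/(2πz²) · [1 + (r/z)²]^(−5/2)
r/z = 3.4/5.6 = 0.60714; [1+(r/z)²]^(−5/2) = 0.45634.
Δσ_z = 3×1560/(2π×5.6²) × 0.45634 = 23.751 × 0.45634 = 10.84 kPa

Δσ_z ≈ 10.8 kPa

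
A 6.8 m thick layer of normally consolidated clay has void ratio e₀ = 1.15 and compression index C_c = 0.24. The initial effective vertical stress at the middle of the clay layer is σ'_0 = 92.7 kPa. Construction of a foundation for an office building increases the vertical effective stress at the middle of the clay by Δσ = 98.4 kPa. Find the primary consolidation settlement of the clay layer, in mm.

Final effective stress: σ'_f = σ'_0 + Δσ = 92.7 + 98.4 = 191.1 kPa.
Normally consolidated clay, so the full stress increment lies on the virgin compression line:
S_c = C_c·H/(1+e₀)·log₁₀(σ'_f/σ'_0) = 0.24×6.8/(1+1.15)×log₁₀(191.1/92.7)
    = 0.75907 × 0.31418 = 0.2385 m

S_c ≈ 238 mm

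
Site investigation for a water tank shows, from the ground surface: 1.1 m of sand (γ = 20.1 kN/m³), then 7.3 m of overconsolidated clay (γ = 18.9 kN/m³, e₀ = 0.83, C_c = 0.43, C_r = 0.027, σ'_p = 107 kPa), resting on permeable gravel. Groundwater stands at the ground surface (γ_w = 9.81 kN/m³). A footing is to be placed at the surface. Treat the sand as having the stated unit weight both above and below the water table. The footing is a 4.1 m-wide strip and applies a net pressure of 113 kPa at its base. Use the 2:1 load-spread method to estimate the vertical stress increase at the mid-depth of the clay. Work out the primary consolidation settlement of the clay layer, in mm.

Mid-depth of clay below the ground surface: z = 1.1 + 7.3/2 = 4.75 m.
Total vertical stress at mid-clay: σ_v = 20.1×1.1 + 18.9×3.65 = 91.095 kPa.
Pore pressure: u = 9.81×(4.75 − 0) = 46.598 kPa.
Initial effective stress: σ'_0 = σ_v − u = 91.095 − 46.598 = 44.497 kPa.
Stress increase at mid-clay by the 2:1 spreading method:
Δσ = qB/(B+z) = 113×4.1/(4.1+4.75) = 52.35 kPa
Final effective stress: σ'_f = 44.497 + 52.35 = 96.847 kPa.
σ'_f = 96.847 ≤ σ'_p = 107 kPa, so the clay remains overconsolidated and only the recompression index applies:
S_c = C_r·H/(1+e₀)·log₁₀(σ'_f/σ'_0) = 0.027×7.3/1.83×log₁₀(96.847/44.497)
    = 0.10771 × 0.33776 = 0.03638 m

S_c ≈ 36.4 mm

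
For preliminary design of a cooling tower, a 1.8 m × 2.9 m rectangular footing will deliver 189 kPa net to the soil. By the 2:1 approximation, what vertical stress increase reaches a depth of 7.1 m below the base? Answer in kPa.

Δσ_z ≈ 11.1 kPa

By the 2:1 method the load spreads at 1 horizontal : 2 vertical, so at depth z the loaded area has grown by z in each plan dimension:
Δσ = qBL/((B+z)(L+z)) = 189×1.8×2.9/((1.8+7.1)(2.9+7.1)) = 11.085 kPa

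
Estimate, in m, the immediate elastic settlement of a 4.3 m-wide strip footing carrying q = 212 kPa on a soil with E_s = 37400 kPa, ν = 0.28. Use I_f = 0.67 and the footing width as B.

Immediate (elastic) settlement: S_e = q·B·(1−ν²)/E_s · I_f.
S_e = 212 × 4.3 × (1 − 0.28²) / 37400 × 0.67
    = 212 × 4.3 × 0.9216 / 37400 × 0.67
    = 0.01505 m

S_e ≈ 0.0151 m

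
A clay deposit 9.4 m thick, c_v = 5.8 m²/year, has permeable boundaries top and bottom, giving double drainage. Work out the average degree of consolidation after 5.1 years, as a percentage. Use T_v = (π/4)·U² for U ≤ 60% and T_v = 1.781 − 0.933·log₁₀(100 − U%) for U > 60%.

U ≈ 97 %

Drainage path length: H_d = H/2 = 4.7 m (double drainage).
T_v = c_v·t/H_d² = 5.8×5.1/4.7² = 1.3391.
T_v = 1.3391 corresponds to the U > 60% branch:
U = 1 − 10^((1.781 − T_v)/0.933)/100 = 0.9702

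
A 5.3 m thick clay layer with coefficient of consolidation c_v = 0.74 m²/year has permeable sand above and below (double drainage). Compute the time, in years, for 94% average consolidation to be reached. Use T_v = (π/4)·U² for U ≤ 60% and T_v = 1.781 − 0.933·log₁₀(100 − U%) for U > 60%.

t ≈ 10 years

Drainage path length: H_d = H/2 = 2.65 m (double drainage).
U > 60%: T_v = 1.781 − 0.933·log₁₀(100 − 94) = 1.055.
t = T_v·H_d²/c_v = 1.055×2.65²/0.74 = 10.01 years.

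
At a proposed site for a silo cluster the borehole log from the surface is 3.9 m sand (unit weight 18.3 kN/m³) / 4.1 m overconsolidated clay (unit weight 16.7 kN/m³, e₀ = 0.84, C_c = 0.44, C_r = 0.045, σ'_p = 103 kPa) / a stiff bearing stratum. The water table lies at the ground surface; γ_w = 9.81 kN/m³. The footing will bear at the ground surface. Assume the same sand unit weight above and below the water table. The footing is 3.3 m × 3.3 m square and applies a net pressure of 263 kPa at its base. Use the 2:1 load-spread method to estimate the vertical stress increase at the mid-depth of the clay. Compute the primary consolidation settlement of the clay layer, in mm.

Mid-depth of clay below the ground surface: z = 3.9 + 4.1/2 = 5.95 m.
Total vertical stress at mid-clay: σ_v = 18.3×3.9 + 16.7×2.05 = 105.6 kPa.
Pore pressure: u = 9.81×(5.95 − 0) = 58.37 kPa.
Initial effective stress: σ'_0 = σ_v − u = 105.6 − 58.37 = 47.23 kPa.
Stress increase at mid-clay by the 2:1 spreading method:
Δσ = qBL/((B+z)(L+z)) = 263×3.3×3.3/((3.3+5.95)(3.3+5.95)) = 33.473 kPa
Final effective stress: σ'_f = 47.23 + 33.473 = 80.703 kPa.
σ'_f = 80.703 ≤ σ'_p = 103 kPa, so the clay remains overconsolidated and only the recompression index applies:
S_c = C_r·H/(1+e₀)·log₁₀(σ'_f/σ'_0) = 0.045×4.1/1.84×log₁₀(80.703/47.23)
    = 0.10027 × 0.23267 = 0.02333 m

S_c ≈ 23.3 mm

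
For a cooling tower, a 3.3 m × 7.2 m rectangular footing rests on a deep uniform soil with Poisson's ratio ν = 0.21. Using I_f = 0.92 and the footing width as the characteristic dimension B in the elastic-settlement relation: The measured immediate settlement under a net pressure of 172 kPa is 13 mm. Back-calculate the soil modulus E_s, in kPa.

S_e = q·B·(1−ν²)/E_s · I_f  ⇒  E_s = q·B·(1−ν²)·I_f / S_e.
E_s = 172 × 3.3 × 0.9559 × 0.92 / 0.013 = 38400 kPa

E_s ≈ 38400 kPa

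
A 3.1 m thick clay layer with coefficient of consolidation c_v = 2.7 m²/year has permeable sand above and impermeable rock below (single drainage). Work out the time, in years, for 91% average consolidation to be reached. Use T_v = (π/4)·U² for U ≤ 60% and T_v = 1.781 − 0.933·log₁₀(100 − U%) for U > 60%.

Drainage path length: H_d = H = 3.1 m (single drainage).
U > 60%: T_v = 1.781 − 0.933·log₁₀(100 − 91) = 0.89069.
t = T_v·H_d²/c_v = 0.89069×3.1²/2.7 = 3.17 years.

t ≈ 3.17 years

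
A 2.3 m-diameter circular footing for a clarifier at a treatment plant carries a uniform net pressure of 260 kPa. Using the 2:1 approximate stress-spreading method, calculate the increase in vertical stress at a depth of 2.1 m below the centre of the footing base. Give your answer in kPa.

By the 2:1 method the load spreads at 1 horizontal : 2 vertical, so at depth z the loaded area has grown by z in each plan dimension:
Δσ ≈ qD²/(D+z)² = 260×2.3²/(2.3+2.1)² = 71.043 kPa

Δσ_z ≈ 71 kPa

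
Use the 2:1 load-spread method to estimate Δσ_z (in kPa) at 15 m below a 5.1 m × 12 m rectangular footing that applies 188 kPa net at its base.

By the 2:1 method the load spreads at 1 horizontal : 2 vertical, so at depth z the loaded area has grown by z in each plan dimension:
Δσ = qBL/((B+z)(L+z)) = 188×5.1×12/((5.1+15)(12+15)) = 21.201 kPa

Δσ_z ≈ 21.2 kPa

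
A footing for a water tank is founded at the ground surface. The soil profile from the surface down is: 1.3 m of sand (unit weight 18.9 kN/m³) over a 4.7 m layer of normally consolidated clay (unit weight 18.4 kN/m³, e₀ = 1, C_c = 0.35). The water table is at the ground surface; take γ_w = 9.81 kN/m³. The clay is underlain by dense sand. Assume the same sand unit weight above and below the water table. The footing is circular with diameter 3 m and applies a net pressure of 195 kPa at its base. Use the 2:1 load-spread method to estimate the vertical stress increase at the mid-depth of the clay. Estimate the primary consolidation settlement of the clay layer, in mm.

Mid-depth of clay below the ground surface: z = 1.3 + 4.7/2 = 3.65 m.
Total vertical stress at mid-clay: σ_v = 18.9×1.3 + 18.4×2.35 = 67.81 kPa.
Pore pressure: u = 9.81×(3.65 − 0) = 35.806 kPa.
Initial effective stress: σ'_0 = σ_v − u = 67.81 − 35.806 = 32.004 kPa.
Stress increase at mid-clay by the 2:1 spreading method:
Δσ ≈ qD²/(D+z)² = 195×3²/(3+3.65)² = 39.686 kPa
Final effective stress: σ'_f = σ'_0 + Δσ = 32.004 + 39.686 = 71.69 kPa.
Normally consolidated clay, so the full stress increment lies on the virgin compression line:
S_c = C_c·H/(1+e₀)·log₁₀(σ'_f/σ'_0) = 0.35×4.7/(1+1)×log₁₀(71.69/32.004)
    = 0.8225 × 0.35025 = 0.2881 m

S_c ≈ 288 mm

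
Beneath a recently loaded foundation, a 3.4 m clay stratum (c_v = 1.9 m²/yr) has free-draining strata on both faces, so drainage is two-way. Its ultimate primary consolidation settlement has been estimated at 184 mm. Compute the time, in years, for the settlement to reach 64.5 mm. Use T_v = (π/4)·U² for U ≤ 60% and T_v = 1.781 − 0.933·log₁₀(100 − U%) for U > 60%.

t ≈ 0.147 years

Drainage path length: H_d = H/2 = 1.7 m (double drainage).
U = S(t)/S_ult = 64.5/184 = 0.3505.
U ≤ 60%: T_v = (π/4)·U² = (π/4)×0.35054² = 0.09651.
t = T_v·H_d²/c_v = 0.09651×1.7²/1.9 = 0.1468 years.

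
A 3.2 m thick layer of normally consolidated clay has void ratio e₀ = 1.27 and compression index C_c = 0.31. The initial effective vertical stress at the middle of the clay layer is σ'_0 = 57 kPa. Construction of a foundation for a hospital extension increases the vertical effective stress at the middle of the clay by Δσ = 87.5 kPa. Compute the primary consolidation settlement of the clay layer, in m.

S_c ≈ 0.177 m

Final effective stress: σ'_f = σ'_0 + Δσ = 57 + 87.5 = 144.5 kPa.
Normally consolidated clay, so the full stress increment lies on the virgin compression line:
S_c = C_c·H/(1+e₀)·log₁₀(σ'_f/σ'_0) = 0.31×3.2/(1+1.27)×log₁₀(144.5/57)
    = 0.437 × 0.40399 = 0.1765 m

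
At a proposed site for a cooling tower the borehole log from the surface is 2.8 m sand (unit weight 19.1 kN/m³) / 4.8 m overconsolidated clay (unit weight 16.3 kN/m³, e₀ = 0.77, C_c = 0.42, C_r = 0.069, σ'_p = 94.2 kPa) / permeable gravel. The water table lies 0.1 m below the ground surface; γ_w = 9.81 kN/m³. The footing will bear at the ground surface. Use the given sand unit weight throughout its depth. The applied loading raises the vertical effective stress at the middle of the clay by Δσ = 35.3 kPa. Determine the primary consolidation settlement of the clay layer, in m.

S_c ≈ 0.0491 m

Mid-depth of clay below the ground surface: z = 2.8 + 4.8/2 = 5.2 m.
Total vertical stress at mid-clay: σ_v = 19.1×2.8 + 16.3×2.4 = 92.6 kPa.
Pore pressure: u = 9.81×(5.2 − 0.1) = 50.031 kPa.
Initial effective stress: σ'_0 = σ_v − u = 92.6 − 50.031 = 42.569 kPa.
Final effective stress: σ'_f = 42.569 + 35.3 = 77.869 kPa.
σ'_f = 77.869 ≤ σ'_p = 94.2 kPa, so the clay remains overconsolidated and only the recompression index applies:
S_c = C_r·H/(1+e₀)·log₁₀(σ'_f/σ'_0) = 0.069×4.8/1.77×log₁₀(77.869/42.569)
    = 0.18712 × 0.26227 = 0.04908 m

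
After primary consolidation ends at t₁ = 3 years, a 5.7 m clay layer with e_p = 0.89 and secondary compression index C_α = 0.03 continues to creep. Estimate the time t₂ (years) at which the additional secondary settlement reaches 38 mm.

t₂ ≈ 7.89 years

S_s = C_α·H/(1+e_p)·log₁₀(t₂/t₁) ⇒ log₁₀(t₂/t₁) = S_s·(1+e_p)/(C_α·H).
log₁₀(t₂/t₁) = 0.038 × (1+0.89) / (0.03×5.7) = 0.42
t₂ = t₁ × 10^0.42 = 3 × 2.63 = 7.891 years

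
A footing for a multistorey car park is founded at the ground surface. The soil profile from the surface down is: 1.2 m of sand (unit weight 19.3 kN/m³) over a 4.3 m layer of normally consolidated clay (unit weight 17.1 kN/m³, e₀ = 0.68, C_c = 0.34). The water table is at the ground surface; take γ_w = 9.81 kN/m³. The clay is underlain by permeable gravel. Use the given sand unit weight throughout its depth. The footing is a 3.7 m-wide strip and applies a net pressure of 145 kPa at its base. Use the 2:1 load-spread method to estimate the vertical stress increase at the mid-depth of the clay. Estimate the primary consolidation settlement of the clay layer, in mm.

Mid-depth of clay below the ground surface: z = 1.2 + 4.3/2 = 3.35 m.
Total vertical stress at mid-clay: σ_v = 19.3×1.2 + 17.1×2.15 = 59.925 kPa.
Pore pressure: u = 9.81×(3.35 − 0) = 32.864 kPa.
Initial effective stress: σ'_0 = σ_v − u = 59.925 − 32.864 = 27.061 kPa.
Stress increase at mid-clay by the 2:1 spreading method:
Δσ = qB/(B+z) = 145×3.7/(3.7+3.35) = 76.099 kPa
Final effective stress: σ'_f = σ'_0 + Δσ = 27.061 + 76.099 = 103.16 kPa.
Normally consolidated clay, so the full stress increment lies on the virgin compression line:
S_c = C_c·H/(1+e₀)·log₁₀(σ'_f/σ'_0) = 0.34×4.3/(1+0.68)×log₁₀(103.16/27.061)
    = 0.87024 × 0.58117 = 0.5058 m

S_c ≈ 506 mm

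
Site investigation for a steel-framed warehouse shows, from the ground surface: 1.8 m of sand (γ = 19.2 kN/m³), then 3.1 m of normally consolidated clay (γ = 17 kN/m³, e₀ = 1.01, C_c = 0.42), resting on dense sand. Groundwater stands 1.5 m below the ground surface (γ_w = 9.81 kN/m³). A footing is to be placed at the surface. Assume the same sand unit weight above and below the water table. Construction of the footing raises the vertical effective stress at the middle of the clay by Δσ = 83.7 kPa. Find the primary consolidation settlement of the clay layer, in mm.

Mid-depth of clay below the ground surface: z = 1.8 + 3.1/2 = 3.35 m.
Total vertical stress at mid-clay: σ_v = 19.2×1.8 + 17×1.55 = 60.91 kPa.
Pore pressure: u = 9.81×(3.35 − 1.5) = 18.149 kPa.
Initial effective stress: σ'_0 = σ_v − u = 60.91 − 18.149 = 42.761 kPa.
Final effective stress: σ'_f = σ'_0 + Δσ = 42.761 + 83.7 = 126.46 kPa.
Normally consolidated clay, so the full stress increment lies on the virgin compression line:
S_c = C_c·H/(1+e₀)·log₁₀(σ'_f/σ'_0) = 0.42×3.1/(1+1.01)×log₁₀(126.46/42.761)
    = 0.64776 × 0.47091 = 0.305 m

S_c ≈ 305 mm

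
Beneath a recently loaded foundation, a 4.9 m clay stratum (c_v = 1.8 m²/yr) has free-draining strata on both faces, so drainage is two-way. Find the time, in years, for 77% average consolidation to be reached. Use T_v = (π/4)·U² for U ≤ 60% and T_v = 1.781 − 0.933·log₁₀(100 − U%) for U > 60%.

t ≈ 1.7 years

Drainage path length: H_d = H/2 = 2.45 m (double drainage).
U > 60%: T_v = 1.781 − 0.933·log₁₀(100 − 77) = 0.51051.
t = T_v·H_d²/c_v = 0.51051×2.45²/1.8 = 1.702 years.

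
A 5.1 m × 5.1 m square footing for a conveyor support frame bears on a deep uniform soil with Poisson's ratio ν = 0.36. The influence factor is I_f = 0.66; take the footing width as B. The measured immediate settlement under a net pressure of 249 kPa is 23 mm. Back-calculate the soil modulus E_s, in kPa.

E_s ≈ 31700 kPa

S_e = q·B·(1−ν²)/E_s · I_f  ⇒  E_s = q·B·(1−ν²)·I_f / S_e.
E_s = 249 × 5.1 × 0.8704 × 0.66 / 0.023 = 31720 kPa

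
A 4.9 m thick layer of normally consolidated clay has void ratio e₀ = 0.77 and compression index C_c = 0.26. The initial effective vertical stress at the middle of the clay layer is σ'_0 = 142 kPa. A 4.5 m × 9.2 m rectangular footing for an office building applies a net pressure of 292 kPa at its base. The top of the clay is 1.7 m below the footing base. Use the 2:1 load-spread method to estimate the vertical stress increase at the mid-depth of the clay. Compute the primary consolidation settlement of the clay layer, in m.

S_c ≈ 0.173 m

Mid-depth of clay below the footing base: z = 1.7 + 4.9/2 = 4.15 m.
Stress increase at mid-clay by the 2:1 spreading method:
Δσ = qBL/((B+z)(L+z)) = 292×4.5×9.2/((4.5+4.15)(9.2+4.15)) = 104.69 kPa
Final effective stress: σ'_f = σ'_0 + Δσ = 142 + 104.69 = 246.69 kPa.
Normally consolidated clay, so the full stress increment lies on the virgin compression line:
S_c = C_c·H/(1+e₀)·log₁₀(σ'_f/σ'_0) = 0.26×4.9/(1+0.77)×log₁₀(246.69/142)
    = 0.71977 × 0.23986 = 0.1726 m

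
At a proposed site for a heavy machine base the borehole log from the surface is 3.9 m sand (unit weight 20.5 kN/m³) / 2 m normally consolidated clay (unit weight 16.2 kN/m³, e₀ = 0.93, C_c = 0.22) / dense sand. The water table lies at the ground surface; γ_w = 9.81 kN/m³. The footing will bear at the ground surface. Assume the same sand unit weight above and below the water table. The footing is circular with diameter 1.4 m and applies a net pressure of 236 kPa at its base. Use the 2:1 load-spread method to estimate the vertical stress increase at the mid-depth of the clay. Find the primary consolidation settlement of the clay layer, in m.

S_c ≈ 0.0215 m

Mid-depth of clay below the ground surface: z = 3.9 + 2/2 = 4.9 m.
Total vertical stress at mid-clay: σ_v = 20.5×3.9 + 16.2×1 = 96.15 kPa.
Pore pressure: u = 9.81×(4.9 − 0) = 48.069 kPa.
Initial effective stress: σ'_0 = σ_v − u = 96.15 − 48.069 = 48.081 kPa.
Stress increase at mid-clay by the 2:1 spreading method:
Δσ ≈ qD²/(D+z)² = 236×1.4²/(1.4+4.9)² = 11.654 kPa
Final effective stress: σ'_f = σ'_0 + Δσ = 48.081 + 11.654 = 59.735 kPa.
Normally consolidated clay, so the full stress increment lies on the virgin compression line:
S_c = C_c·H/(1+e₀)·log₁₀(σ'_f/σ'_0) = 0.22×2/(1+0.93)×log₁₀(59.735/48.081)
    = 0.22798 × 0.094255 = 0.02149 m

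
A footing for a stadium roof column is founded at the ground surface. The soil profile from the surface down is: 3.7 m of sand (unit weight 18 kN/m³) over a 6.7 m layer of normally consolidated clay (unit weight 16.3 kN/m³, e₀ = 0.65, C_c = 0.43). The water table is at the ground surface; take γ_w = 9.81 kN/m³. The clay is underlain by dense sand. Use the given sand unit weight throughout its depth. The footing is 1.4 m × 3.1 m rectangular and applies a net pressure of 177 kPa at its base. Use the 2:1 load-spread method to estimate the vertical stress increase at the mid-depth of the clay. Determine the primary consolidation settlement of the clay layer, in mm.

S_c ≈ 120 mm

Mid-depth of clay below the ground surface: z = 3.7 + 6.7/2 = 7.05 m.
Total vertical stress at mid-clay: σ_v = 18×3.7 + 16.3×3.35 = 121.21 kPa.
Pore pressure: u = 9.81×(7.05 − 0) = 69.16 kPa.
Initial effective stress: σ'_0 = σ_v − u = 121.21 − 69.16 = 52.05 kPa.
Stress increase at mid-clay by the 2:1 spreading method:
Δσ = qBL/((B+z)(L+z)) = 177×1.4×3.1/((1.4+7.05)(3.1+7.05)) = 8.9565 kPa
Final effective stress: σ'_f = σ'_0 + Δσ = 52.05 + 8.9565 = 61.006 kPa.
Normally consolidated clay, so the full stress increment lies on the virgin compression line:
S_c = C_c·H/(1+e₀)·log₁₀(σ'_f/σ'_0) = 0.43×6.7/(1+0.65)×log₁₀(61.006/52.05)
    = 1.7461 × 0.068952 = 0.1204 m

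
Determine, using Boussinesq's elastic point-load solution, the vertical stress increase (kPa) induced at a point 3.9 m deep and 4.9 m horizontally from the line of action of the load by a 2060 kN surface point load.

Δσ_z ≈ 6.06 kPa

Boussinesq vertical stress below a point load on an elastic half-space:
Δσ_z = 3P/(2πz²) · [1 + (r/z)²]^(−5/2)
r/z = 4.9/3.9 = 1.2564; [1+(r/z)²]^(−5/2) = 0.09366.
Δσ_z = 3×2060/(2π×3.9²) × 0.09366 = 64.667 × 0.09366 = 6.057 kPa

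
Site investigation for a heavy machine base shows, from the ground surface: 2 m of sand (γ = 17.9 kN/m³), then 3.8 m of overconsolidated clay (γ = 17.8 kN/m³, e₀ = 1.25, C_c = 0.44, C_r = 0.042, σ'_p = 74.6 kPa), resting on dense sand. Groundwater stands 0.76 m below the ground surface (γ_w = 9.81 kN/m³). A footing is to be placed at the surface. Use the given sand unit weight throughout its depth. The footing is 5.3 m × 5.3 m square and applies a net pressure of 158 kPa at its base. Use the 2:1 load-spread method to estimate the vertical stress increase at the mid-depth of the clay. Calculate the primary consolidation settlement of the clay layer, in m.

Mid-depth of clay below the ground surface: z = 2 + 3.8/2 = 3.9 m.
Total vertical stress at mid-clay: σ_v = 17.9×2 + 17.8×1.9 = 69.62 kPa.
Pore pressure: u = 9.81×(3.9 − 0.76) = 30.803 kPa.
Initial effective stress: σ'_0 = σ_v − u = 69.62 − 30.803 = 38.817 kPa.
Stress increase at mid-clay by the 2:1 spreading method:
Δσ = qBL/((B+z)(L+z)) = 158×5.3×5.3/((5.3+3.9)(5.3+3.9)) = 52.436 kPa
Final effective stress: σ'_f = 38.817 + 52.436 = 91.253 kPa.
σ'_f = 91.253 > σ'_p = 74.6 kPa, so the stress path crosses the preconsolidation pressure — recompression up to σ'_p, then virgin compression beyond:
S_c = H/(1+e₀)·[C_r·log₁₀(σ'_p/σ'_0) + C_c·log₁₀(σ'_f/σ'_p)]
    = 3.8/2.25 × [0.042×log₁₀(74.6/38.817) + 0.44×log₁₀(91.253/74.6)]
    = 1.6889 × [0.011916 + 0.038504] = 0.08515 m

S_c ≈ 0.0852 m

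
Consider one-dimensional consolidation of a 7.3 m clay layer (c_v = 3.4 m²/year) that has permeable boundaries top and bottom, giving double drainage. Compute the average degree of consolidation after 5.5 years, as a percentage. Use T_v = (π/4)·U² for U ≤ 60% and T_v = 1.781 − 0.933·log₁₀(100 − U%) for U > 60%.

U ≈ 97.5 %

Drainage path length: H_d = H/2 = 3.65 m (double drainage).
T_v = c_v·t/H_d² = 3.4×5.5/3.65² = 1.4036.
T_v = 1.4036 corresponds to the U > 60% branch:
U = 1 − 10^((1.781 − T_v)/0.933)/100 = 0.9746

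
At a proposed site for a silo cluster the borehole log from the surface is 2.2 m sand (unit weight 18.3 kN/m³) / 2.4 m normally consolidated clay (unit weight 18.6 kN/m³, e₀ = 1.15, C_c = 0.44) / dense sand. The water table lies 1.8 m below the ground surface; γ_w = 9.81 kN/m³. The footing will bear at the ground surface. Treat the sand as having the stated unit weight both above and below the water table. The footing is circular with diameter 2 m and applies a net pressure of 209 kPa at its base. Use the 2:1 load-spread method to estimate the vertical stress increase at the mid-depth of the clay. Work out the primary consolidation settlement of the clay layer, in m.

S_c ≈ 0.102 m

Mid-depth of clay below the ground surface: z = 2.2 + 2.4/2 = 3.4 m.
Total vertical stress at mid-clay: σ_v = 18.3×2.2 + 18.6×1.2 = 62.58 kPa.
Pore pressure: u = 9.81×(3.4 − 1.8) = 15.696 kPa.
Initial effective stress: σ'_0 = σ_v − u = 62.58 − 15.696 = 46.884 kPa.
Stress increase at mid-clay by the 2:1 spreading method:
Δσ ≈ qD²/(D+z)² = 209×2²/(2+3.4)² = 28.669 kPa
Final effective stress: σ'_f = σ'_0 + Δσ = 46.884 + 28.669 = 75.553 kPa.
Normally consolidated clay, so the full stress increment lies on the virgin compression line:
S_c = C_c·H/(1+e₀)·log₁₀(σ'_f/σ'_0) = 0.44×2.4/(1+1.15)×log₁₀(75.553/46.884)
    = 0.49116 × 0.20723 = 0.1018 m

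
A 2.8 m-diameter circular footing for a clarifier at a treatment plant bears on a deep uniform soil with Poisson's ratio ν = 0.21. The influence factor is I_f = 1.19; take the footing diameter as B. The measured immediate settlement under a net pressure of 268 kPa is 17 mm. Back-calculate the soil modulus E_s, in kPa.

S_e = q·B·(1−ν²)/E_s · I_f  ⇒  E_s = q·B·(1−ν²)·I_f / S_e.
E_s = 268 × 2.8 × 0.9559 × 1.19 / 0.017 = 50210 kPa

E_s ≈ 50200 kPa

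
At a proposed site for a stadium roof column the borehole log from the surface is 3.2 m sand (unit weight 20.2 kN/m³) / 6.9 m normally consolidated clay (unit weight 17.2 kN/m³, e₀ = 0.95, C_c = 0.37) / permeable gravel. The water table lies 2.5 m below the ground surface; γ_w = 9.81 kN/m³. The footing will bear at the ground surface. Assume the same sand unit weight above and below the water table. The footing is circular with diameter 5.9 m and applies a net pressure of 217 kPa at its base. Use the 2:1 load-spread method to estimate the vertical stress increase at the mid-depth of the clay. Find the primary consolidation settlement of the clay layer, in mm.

Mid-depth of clay below the ground surface: z = 3.2 + 6.9/2 = 6.65 m.
Total vertical stress at mid-clay: σ_v = 20.2×3.2 + 17.2×3.45 = 123.98 kPa.
Pore pressure: u = 9.81×(6.65 − 2.5) = 40.712 kPa.
Initial effective stress: σ'_0 = σ_v − u = 123.98 − 40.712 = 83.268 kPa.
Stress increase at mid-clay by the 2:1 spreading method:
Δσ ≈ qD²/(D+z)² = 217×5.9²/(5.9+6.65)² = 47.96 kPa
Final effective stress: σ'_f = σ'_0 + Δσ = 83.268 + 47.96 = 131.23 kPa.
Normally consolidated clay, so the full stress increment lies on the virgin compression line:
S_c = C_c·H/(1+e₀)·log₁₀(σ'_f/σ'_0) = 0.37×6.9/(1+0.95)×log₁₀(131.23/83.268)
    = 1.3092 × 0.19755 = 0.2586 m

S_c ≈ 259 mm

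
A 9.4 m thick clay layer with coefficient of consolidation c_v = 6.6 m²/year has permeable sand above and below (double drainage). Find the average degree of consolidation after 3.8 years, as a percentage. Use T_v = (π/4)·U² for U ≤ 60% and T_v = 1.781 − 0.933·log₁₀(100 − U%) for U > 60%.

Drainage path length: H_d = H/2 = 4.7 m (double drainage).
T_v = c_v·t/H_d² = 6.6×3.8/4.7² = 1.1354.
T_v = 1.1354 corresponds to the U > 60% branch:
U = 1 − 10^((1.781 − T_v)/0.933)/100 = 0.9508

U ≈ 95.1 %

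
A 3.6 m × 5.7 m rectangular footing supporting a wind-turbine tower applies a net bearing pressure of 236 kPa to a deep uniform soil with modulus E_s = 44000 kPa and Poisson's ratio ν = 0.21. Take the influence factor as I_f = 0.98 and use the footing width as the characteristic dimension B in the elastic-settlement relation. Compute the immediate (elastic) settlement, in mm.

Immediate (elastic) settlement: S_e = q·B·(1−ν²)/E_s · I_f.
S_e = 236 × 3.6 × (1 − 0.21²) / 44000 × 0.98
    = 236 × 3.6 × 0.9559 / 44000 × 0.98
    = 0.01809 m = 18.09 mm

S_e ≈ 18.1 mm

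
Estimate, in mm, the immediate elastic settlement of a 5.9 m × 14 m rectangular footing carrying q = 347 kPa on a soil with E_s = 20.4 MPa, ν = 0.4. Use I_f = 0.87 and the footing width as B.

Immediate (elastic) settlement: S_e = q·B·(1−ν²)/E_s · I_f.
E_s = 20.4 MPa = 20400 kPa.
S_e = 347 × 5.9 × (1 − 0.4²) / 20400 × 0.87
    = 347 × 5.9 × 0.84 / 20400 × 0.87
    = 0.07334 m = 73.34 mm

S_e ≈ 73.3 mm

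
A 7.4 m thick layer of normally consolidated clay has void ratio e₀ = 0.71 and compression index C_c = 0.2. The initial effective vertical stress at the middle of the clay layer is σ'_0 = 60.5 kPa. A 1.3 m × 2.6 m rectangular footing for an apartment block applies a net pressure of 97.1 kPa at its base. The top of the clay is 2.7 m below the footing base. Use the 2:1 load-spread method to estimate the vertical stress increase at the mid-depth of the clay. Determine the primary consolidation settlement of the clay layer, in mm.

S_c ≈ 28.3 mm

Mid-depth of clay below the footing base: z = 2.7 + 7.4/2 = 6.4 m.
Stress increase at mid-clay by the 2:1 spreading method:
Δσ = qBL/((B+z)(L+z)) = 97.1×1.3×2.6/((1.3+6.4)(2.6+6.4)) = 4.7359 kPa
Final effective stress: σ'_f = σ'_0 + Δσ = 60.5 + 4.7359 = 65.236 kPa.
Normally consolidated clay, so the full stress increment lies on the virgin compression line:
S_c = C_c·H/(1+e₀)·log₁₀(σ'_f/σ'_0) = 0.2×7.4/(1+0.71)×log₁₀(65.236/60.5)
    = 0.8655 × 0.032732 = 0.02833 m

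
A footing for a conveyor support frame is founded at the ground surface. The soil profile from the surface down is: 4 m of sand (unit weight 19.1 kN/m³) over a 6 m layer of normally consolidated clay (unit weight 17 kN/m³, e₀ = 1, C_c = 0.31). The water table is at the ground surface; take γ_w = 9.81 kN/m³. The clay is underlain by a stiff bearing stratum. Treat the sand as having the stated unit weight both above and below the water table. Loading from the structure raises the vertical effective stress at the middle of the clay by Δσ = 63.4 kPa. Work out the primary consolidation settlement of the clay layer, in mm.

S_c ≈ 296 mm

Mid-depth of clay below the ground surface: z = 4 + 6/2 = 7 m.
Total vertical stress at mid-clay: σ_v = 19.1×4 + 17×3 = 127.4 kPa.
Pore pressure: u = 9.81×(7 − 0) = 68.67 kPa.
Initial effective stress: σ'_0 = σ_v − u = 127.4 − 68.67 = 58.73 kPa.
Final effective stress: σ'_f = σ'_0 + Δσ = 58.73 + 63.4 = 122.13 kPa.
Normally consolidated clay, so the full stress increment lies on the virgin compression line:
S_c = C_c·H/(1+e₀)·log₁₀(σ'_f/σ'_0) = 0.31×6/(1+1)×log₁₀(122.13/58.73)
    = 0.93 × 0.31796 = 0.2957 m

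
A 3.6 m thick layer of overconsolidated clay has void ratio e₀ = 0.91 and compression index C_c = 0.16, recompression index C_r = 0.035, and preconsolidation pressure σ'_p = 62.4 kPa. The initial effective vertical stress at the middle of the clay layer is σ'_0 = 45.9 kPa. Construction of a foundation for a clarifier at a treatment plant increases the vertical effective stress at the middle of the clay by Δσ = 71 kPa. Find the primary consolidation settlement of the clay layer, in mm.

Final effective stress: σ'_f = 45.9 + 71 = 116.9 kPa.
σ'_f = 116.9 > σ'_p = 62.4 kPa, so the stress path crosses the preconsolidation pressure — recompression up to σ'_p, then virgin compression beyond:
S_c = H/(1+e₀)·[C_r·log₁₀(σ'_p/σ'_0) + C_c·log₁₀(σ'_f/σ'_p)]
    = 3.6/1.91 × [0.035×log₁₀(62.4/45.9) + 0.16×log₁₀(116.9/62.4)]
    = 1.8848 × [0.004668 + 0.043621] = 0.09102 m

S_c ≈ 91 mm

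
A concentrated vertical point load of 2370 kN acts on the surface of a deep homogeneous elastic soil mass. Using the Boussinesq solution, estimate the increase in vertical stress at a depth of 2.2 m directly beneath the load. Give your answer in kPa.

Δσ_z ≈ 234 kPa

Boussinesq vertical stress below a point load on an elastic half-space:
Δσ_z = 3P/(2πz²) · [1 + (r/z)²]^(−5/2)
r/z = 0/2.2 = 0; [1+(r/z)²]^(−5/2) = 1.
Δσ_z = 3×2370/(2π×2.2²) × 1 = 233.8 × 1 = 233.8 kPa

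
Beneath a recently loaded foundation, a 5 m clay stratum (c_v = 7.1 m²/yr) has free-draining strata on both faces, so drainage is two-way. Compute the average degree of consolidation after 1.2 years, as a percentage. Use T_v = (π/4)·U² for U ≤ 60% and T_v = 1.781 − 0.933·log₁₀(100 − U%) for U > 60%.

U ≈ 97.2 %

Drainage path length: H_d = H/2 = 2.5 m (double drainage).
T_v = c_v·t/H_d² = 7.1×1.2/2.5² = 1.3632.
T_v = 1.3632 corresponds to the U > 60% branch:
U = 1 − 10^((1.781 − T_v)/0.933)/100 = 0.972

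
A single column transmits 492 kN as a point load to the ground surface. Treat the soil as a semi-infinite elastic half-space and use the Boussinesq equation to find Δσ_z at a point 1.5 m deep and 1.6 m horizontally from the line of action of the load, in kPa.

Boussinesq vertical stress below a point load on an elastic half-space:
Δσ_z = 3P/(2πz²) · [1 + (r/z)²]^(−5/2)
r/z = 1.6/1.5 = 1.0667; [1+(r/z)²]^(−5/2) = 0.14966.
Δσ_z = 3×492/(2π×1.5²) × 0.14966 = 104.41 × 0.14966 = 15.63 kPa

Δσ_z ≈ 15.6 kPa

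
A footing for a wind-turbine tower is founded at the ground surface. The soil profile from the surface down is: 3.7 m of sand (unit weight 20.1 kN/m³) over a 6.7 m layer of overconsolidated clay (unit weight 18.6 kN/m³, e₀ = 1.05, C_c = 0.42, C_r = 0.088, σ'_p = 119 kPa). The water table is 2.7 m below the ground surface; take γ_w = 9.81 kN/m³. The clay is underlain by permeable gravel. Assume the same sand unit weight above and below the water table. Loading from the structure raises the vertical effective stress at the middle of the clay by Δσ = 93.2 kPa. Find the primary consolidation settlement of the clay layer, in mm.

S_c ≈ 300 mm

Mid-depth of clay below the ground surface: z = 3.7 + 6.7/2 = 7.05 m.
Total vertical stress at mid-clay: σ_v = 20.1×3.7 + 18.6×3.35 = 136.68 kPa.
Pore pressure: u = 9.81×(7.05 − 2.7) = 42.673 kPa.
Initial effective stress: σ'_0 = σ_v − u = 136.68 − 42.673 = 94.007 kPa.
Final effective stress: σ'_f = 94.007 + 93.2 = 187.21 kPa.
σ'_f = 187.21 > σ'_p = 119 kPa, so the stress path crosses the preconsolidation pressure — recompression up to σ'_p, then virgin compression beyond:
S_c = H/(1+e₀)·[C_r·log₁₀(σ'_p/σ'_0) + C_c·log₁₀(σ'_f/σ'_p)]
    = 6.7/2.05 × [0.088×log₁₀(119/94.007) + 0.42×log₁₀(187.21/119)]
    = 3.2683 × [0.00901 + 0.082648] = 0.2996 m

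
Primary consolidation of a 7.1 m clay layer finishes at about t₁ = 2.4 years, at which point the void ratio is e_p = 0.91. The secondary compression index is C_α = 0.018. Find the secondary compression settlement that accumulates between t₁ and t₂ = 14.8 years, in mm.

Secondary compression: S_s = C_α·H/(1+e_p)·log₁₀(t₂/t₁)
S_s = 0.018×7.1/(1+0.91)×log₁₀(14.8/2.4)
    = 0.06691 × 0.7901 = 0.05286 m

S_s ≈ 52.9 mm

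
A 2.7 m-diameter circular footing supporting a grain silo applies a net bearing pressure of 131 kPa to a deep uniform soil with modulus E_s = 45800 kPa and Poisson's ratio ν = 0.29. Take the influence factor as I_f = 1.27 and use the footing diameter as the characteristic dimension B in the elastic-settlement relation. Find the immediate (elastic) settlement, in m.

Immediate (elastic) settlement: S_e = q·B·(1−ν²)/E_s · I_f.
S_e = 131 × 2.7 × (1 − 0.29²) / 45800 × 1.27
    = 131 × 2.7 × 0.9159 / 45800 × 1.27
    = 0.008983 m

S_e ≈ 0.00898 m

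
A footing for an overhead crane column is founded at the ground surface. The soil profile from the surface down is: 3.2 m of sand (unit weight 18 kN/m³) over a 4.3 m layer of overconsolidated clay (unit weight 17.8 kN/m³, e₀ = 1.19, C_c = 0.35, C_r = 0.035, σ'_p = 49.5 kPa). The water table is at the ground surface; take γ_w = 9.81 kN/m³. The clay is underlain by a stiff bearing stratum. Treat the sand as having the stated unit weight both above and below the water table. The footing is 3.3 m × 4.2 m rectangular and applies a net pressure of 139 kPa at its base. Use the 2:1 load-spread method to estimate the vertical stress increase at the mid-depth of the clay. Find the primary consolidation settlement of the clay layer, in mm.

S_c ≈ 93 mm

Mid-depth of clay below the ground surface: z = 3.2 + 4.3/2 = 5.35 m.
Total vertical stress at mid-clay: σ_v = 18×3.2 + 17.8×2.15 = 95.87 kPa.
Pore pressure: u = 9.81×(5.35 − 0) = 52.483 kPa.
Initial effective stress: σ'_0 = σ_v − u = 95.87 − 52.483 = 43.387 kPa.
Stress increase at mid-clay by the 2:1 spreading method:
Δσ = qBL/((B+z)(L+z)) = 139×3.3×4.2/((3.3+5.35)(4.2+5.35)) = 23.322 kPa
Final effective stress: σ'_f = 43.387 + 23.322 = 66.709 kPa.
σ'_f = 66.709 > σ'_p = 49.5 kPa, so the stress path crosses the preconsolidation pressure — recompression up to σ'_p, then virgin compression beyond:
S_c = H/(1+e₀)·[C_r·log₁₀(σ'_p/σ'_0) + C_c·log₁₀(σ'_f/σ'_p)]
    = 4.3/2.19 × [0.035×log₁₀(49.5/43.387) + 0.35×log₁₀(66.709/49.5)]
    = 1.9635 × [0.0020036 + 0.045353] = 0.09298 m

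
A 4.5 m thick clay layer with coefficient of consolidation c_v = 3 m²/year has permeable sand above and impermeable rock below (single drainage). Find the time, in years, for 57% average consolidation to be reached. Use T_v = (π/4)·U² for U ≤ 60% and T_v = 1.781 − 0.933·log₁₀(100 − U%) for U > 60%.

t ≈ 1.72 years

Drainage path length: H_d = H = 4.5 m (single drainage).
U ≤ 60%: T_v = (π/4)·U² = (π/4)×0.57² = 0.25518.
t = T_v·H_d²/c_v = 0.25518×4.5²/3 = 1.722 years.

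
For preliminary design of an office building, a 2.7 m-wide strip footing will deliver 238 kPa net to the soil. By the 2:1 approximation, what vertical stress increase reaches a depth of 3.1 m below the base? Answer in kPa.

Δσ_z ≈ 111 kPa

By the 2:1 method the load spreads at 1 horizontal : 2 vertical, so at depth z the loaded area has grown by z in each plan dimension:
Δσ = qB/(B+z) = 238×2.7/(2.7+3.1) = 110.79 kPa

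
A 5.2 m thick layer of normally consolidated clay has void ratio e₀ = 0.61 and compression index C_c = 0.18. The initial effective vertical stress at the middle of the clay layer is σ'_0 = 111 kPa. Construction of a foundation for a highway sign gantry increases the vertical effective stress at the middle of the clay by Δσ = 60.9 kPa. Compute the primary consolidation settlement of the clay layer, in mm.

Final effective stress: σ'_f = σ'_0 + Δσ = 111 + 60.9 = 171.9 kPa.
Normally consolidated clay, so the full stress increment lies on the virgin compression line:
S_c = C_c·H/(1+e₀)·log₁₀(σ'_f/σ'_0) = 0.18×5.2/(1+0.61)×log₁₀(171.9/111)
    = 0.58137 × 0.18995 = 0.1104 m

S_c ≈ 110 mm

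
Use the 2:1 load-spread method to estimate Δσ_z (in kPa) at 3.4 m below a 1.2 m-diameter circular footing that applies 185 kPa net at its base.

By the 2:1 method the load spreads at 1 horizontal : 2 vertical, so at depth z the loaded area has grown by z in each plan dimension:
Δσ ≈ qD²/(D+z)² = 185×1.2²/(1.2+3.4)² = 12.59 kPa

Δσ_z ≈ 12.6 kPa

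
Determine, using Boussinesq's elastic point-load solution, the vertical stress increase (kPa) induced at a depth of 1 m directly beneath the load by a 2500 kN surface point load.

Δσ_z ≈ 1190 kPa

Boussinesq vertical stress below a point load on an elastic half-space:
Δσ_z = 3P/(2πz²) · [1 + (r/z)²]^(−5/2)
r/z = 0/1 = 0; [1+(r/z)²]^(−5/2) = 1.
Δσ_z = 3×2500/(2π×1²) × 1 = 1193.7 × 1 = 1194 kPa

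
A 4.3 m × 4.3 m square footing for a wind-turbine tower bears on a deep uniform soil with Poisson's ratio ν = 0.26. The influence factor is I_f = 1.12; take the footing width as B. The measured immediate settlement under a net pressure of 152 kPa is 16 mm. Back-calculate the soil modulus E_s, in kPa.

S_e = q·B·(1−ν²)/E_s · I_f  ⇒  E_s = q·B·(1−ν²)·I_f / S_e.
E_s = 152 × 4.3 × 0.9324 × 1.12 / 0.016 = 42660 kPa

E_s ≈ 42700 kPa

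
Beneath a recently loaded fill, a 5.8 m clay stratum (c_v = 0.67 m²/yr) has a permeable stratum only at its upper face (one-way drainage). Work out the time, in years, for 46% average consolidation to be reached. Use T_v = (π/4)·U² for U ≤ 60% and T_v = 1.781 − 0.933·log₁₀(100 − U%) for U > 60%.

Drainage path length: H_d = H = 5.8 m (single drainage).
U ≤ 60%: T_v = (π/4)·U² = (π/4)×0.46² = 0.16619.
t = T_v·H_d²/c_v = 0.16619×5.8²/0.67 = 8.344 years.

t ≈ 8.34 years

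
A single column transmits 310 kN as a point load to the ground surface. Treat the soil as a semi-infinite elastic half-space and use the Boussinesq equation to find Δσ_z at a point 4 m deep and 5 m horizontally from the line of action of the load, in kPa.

Δσ_z ≈ 0.88 kPa

Boussinesq vertical stress below a point load on an elastic half-space:
Δσ_z = 3P/(2πz²) · [1 + (r/z)²]^(−5/2)
r/z = 5/4 = 1.25; [1+(r/z)²]^(−5/2) = 0.095135.
Δσ_z = 3×310/(2π×4²) × 0.095135 = 9.2509 × 0.095135 = 0.8801 kPa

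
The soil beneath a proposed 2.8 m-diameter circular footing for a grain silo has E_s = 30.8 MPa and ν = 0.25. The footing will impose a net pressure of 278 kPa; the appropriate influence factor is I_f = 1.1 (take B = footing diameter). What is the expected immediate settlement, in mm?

Immediate (elastic) settlement: S_e = q·B·(1−ν²)/E_s · I_f.
E_s = 30.8 MPa = 30800 kPa.
S_e = 278 × 2.8 × (1 − 0.25²) / 30800 × 1.1
    = 278 × 2.8 × 0.9375 / 30800 × 1.1
    = 0.02606 m = 26.06 mm

S_e ≈ 26.1 mm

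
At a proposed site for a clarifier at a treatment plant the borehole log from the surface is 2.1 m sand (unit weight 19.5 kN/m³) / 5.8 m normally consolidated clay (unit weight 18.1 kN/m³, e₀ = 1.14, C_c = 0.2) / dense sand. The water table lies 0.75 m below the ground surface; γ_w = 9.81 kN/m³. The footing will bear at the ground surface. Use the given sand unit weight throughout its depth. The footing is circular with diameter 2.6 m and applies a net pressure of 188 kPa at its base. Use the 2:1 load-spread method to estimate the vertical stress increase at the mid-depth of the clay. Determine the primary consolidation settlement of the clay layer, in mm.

Mid-depth of clay below the ground surface: z = 2.1 + 5.8/2 = 5 m.
Total vertical stress at mid-clay: σ_v = 19.5×2.1 + 18.1×2.9 = 93.44 kPa.
Pore pressure: u = 9.81×(5 − 0.75) = 41.693 kPa.
Initial effective stress: σ'_0 = σ_v − u = 93.44 − 41.693 = 51.747 kPa.
Stress increase at mid-clay by the 2:1 spreading method:
Δσ ≈ qD²/(D+z)² = 188×2.6²/(2.6+5)² = 22.003 kPa
Final effective stress: σ'_f = σ'_0 + Δσ = 51.747 + 22.003 = 73.75 kPa.
Normally consolidated clay, so the full stress increment lies on the virgin compression line:
S_c = C_c·H/(1+e₀)·log₁₀(σ'_f/σ'_0) = 0.2×5.8/(1+1.14)×log₁₀(73.75/51.747)
    = 0.54206 × 0.15388 = 0.08341 m

S_c ≈ 83.4 mm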